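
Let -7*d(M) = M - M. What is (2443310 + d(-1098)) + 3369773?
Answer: 5813083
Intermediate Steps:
d(M) = 0 (d(M) = -(M - M)/7 = -1/7*0 = 0)
(2443310 + d(-1098)) + 3369773 = (2443310 + 0) + 3369773 = 2443310 + 3369773 = 5813083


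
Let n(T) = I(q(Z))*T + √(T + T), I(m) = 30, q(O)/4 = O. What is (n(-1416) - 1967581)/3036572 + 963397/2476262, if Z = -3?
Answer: -1026006658449/3759673926932 + I*√177/759143 ≈ -0.2729 + 1.7525e-5*I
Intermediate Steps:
q(O) = 4*O
n(T) = 30*T + √2*√T (n(T) = 30*T + √(T + T) = 30*T + √(2*T) = 30*T + √2*√T)
(n(-1416) - 1967581)/3036572 + 963397/2476262 = ((30*(-1416) + √2*√(-1416)) - 1967581)/3036572 + 963397/2476262 = ((-42480 + √2*(2*I*√354)) - 1967581)*(1/3036572) + 963397*(1/2476262) = ((-42480 + 4*I*√177) - 1967581)*(1/3036572) + 963397/2476262 = (-2010061 + 4*I*√177)*(1/3036572) + 963397/2476262 = (-2010061/3036572 + I*√177/759143) + 963397/2476262 = -1026006658449/3759673926932 + I*√177/759143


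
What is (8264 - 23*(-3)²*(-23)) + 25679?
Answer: 38704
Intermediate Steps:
(8264 - 23*(-3)²*(-23)) + 25679 = (8264 - 23*9*(-23)) + 25679 = (8264 - 207*(-23)) + 25679 = (8264 + 4761) + 25679 = 13025 + 25679 = 38704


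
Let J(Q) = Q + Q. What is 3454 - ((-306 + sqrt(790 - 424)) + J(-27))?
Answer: 3814 - sqrt(366) ≈ 3794.9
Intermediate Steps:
J(Q) = 2*Q
3454 - ((-306 + sqrt(790 - 424)) + J(-27)) = 3454 - ((-306 + sqrt(790 - 424)) + 2*(-27)) = 3454 - ((-306 + sqrt(366)) - 54) = 3454 - (-360 + sqrt(366)) = 3454 + (360 - sqrt(366)) = 3814 - sqrt(366)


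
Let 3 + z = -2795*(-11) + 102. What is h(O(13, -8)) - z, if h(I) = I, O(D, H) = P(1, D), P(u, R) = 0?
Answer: -30844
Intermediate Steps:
O(D, H) = 0
z = 30844 (z = -3 + (-2795*(-11) + 102) = -3 + (-215*(-143) + 102) = -3 + (30745 + 102) = -3 + 30847 = 30844)
h(O(13, -8)) - z = 0 - 1*30844 = 0 - 30844 = -30844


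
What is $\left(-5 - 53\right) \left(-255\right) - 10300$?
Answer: $4490$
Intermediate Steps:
$\left(-5 - 53\right) \left(-255\right) - 10300 = \left(-58\right) \left(-255\right) - 10300 = 14790 - 10300 = 4490$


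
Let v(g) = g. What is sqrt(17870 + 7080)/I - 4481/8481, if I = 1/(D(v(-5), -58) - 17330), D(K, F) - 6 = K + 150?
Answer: -4481/8481 - 85895*sqrt(998) ≈ -2.7135e+6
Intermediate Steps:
D(K, F) = 156 + K (D(K, F) = 6 + (K + 150) = 6 + (150 + K) = 156 + K)
I = -1/17179 (I = 1/((156 - 5) - 17330) = 1/(151 - 17330) = 1/(-17179) = -1/17179 ≈ -5.8211e-5)
sqrt(17870 + 7080)/I - 4481/8481 = sqrt(17870 + 7080)/(-1/17179) - 4481/8481 = sqrt(24950)*(-17179) - 4481*1/8481 = (5*sqrt(998))*(-17179) - 4481/8481 = -85895*sqrt(998) - 4481/8481 = -4481/8481 - 85895*sqrt(998)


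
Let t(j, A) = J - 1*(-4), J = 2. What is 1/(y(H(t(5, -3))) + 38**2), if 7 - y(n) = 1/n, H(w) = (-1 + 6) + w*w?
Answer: 41/59490 ≈ 0.00068919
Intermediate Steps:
t(j, A) = 6 (t(j, A) = 2 - 1*(-4) = 2 + 4 = 6)
H(w) = 5 + w**2
y(n) = 7 - 1/n
1/(y(H(t(5, -3))) + 38**2) = 1/((7 - 1/(5 + 6**2)) + 38**2) = 1/((7 - 1/(5 + 36)) + 1444) = 1/((7 - 1/41) + 1444) = 1/(286/41 + 1444) = 1/(59490/41) = 41/59490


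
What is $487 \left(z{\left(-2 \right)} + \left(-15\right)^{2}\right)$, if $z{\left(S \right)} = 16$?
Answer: $117367$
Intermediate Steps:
$487 \left(z{\left(-2 \right)} + \left(-15\right)^{2}\right) = 487 \left(16 + \left(-15\right)^{2}\right) = 487 \left(16 + 225\right) = 487 \cdot 241 = 117367$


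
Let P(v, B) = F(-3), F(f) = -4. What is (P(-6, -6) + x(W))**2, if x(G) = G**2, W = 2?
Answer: 0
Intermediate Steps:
P(v, B) = -4
(P(-6, -6) + x(W))**2 = (-4 + 2**2)**2 = (-4 + 4)**2 = 0**2 = 0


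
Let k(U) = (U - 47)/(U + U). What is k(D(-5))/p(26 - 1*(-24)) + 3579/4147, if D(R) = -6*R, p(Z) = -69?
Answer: 14887559/17168580 ≈ 0.86714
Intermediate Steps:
k(U) = (-47 + U)/(2*U) (k(U) = (-47 + U)/((2*U)) = (-47 + U)*(1/(2*U)) = (-47 + U)/(2*U))
k(D(-5))/p(26 - 1*(-24)) + 3579/4147 = ((-47 - 6*(-5))/(2*((-6*(-5)))))/(-69) + 3579/4147 = ((½)*(-47 + 30)/30)*(-1/69) + 3579*(1/4147) = ((½)*(1/30)*(-17))*(-1/69) + 3579/4147 = -17/60*(-1/69) + 3579/4147 = 17/4140 + 3579/4147 = 14887559/17168580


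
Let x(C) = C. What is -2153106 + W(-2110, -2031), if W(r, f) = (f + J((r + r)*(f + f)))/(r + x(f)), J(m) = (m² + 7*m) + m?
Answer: -293844875032635/4141 ≈ -7.0960e+10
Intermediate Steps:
J(m) = m² + 8*m
W(r, f) = (f + 4*f*r*(8 + 4*f*r))/(f + r) (W(r, f) = (f + ((r + r)*(f + f))*(8 + (r + r)*(f + f)))/(r + f) = (f + ((2*r)*(2*f))*(8 + (2*r)*(2*f)))/(f + r) = (f + (4*f*r)*(8 + 4*f*r))/(f + r) = (f + 4*f*r*(8 + 4*f*r))/(f + r))
-2153106 + W(-2110, -2031) = -2153106 - 2031*(1 + 16*(-2110)*(2 - 2031*(-2110)))/(-2031 - 2110) = -2153106 - 2031*(1 + 16*(-2110)*(2 + 4285410))/(-4141) = -2153106 - 2031*(-1/4141)*(1 + 16*(-2110)*4285412) = -2153106 - 2031*(-1/4141)*(1 - 144675509120) = -2153106 - 2031*(-1/4141)*(-144675509119) = -2153106 - 293835959020689/4141 = -293844875032635/4141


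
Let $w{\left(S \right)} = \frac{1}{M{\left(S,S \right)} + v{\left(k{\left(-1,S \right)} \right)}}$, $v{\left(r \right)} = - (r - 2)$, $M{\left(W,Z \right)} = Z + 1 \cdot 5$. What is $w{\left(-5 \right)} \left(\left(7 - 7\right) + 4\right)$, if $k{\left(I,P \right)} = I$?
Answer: $\frac{4}{3} \approx 1.3333$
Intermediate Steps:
$M{\left(W,Z \right)} = 5 + Z$ ($M{\left(W,Z \right)} = Z + 5 = 5 + Z$)
$v{\left(r \right)} = 2 - r$ ($v{\left(r \right)} = - (-2 + r) = 2 - r$)
$w{\left(S \right)} = \frac{1}{8 + S}$ ($w{\left(S \right)} = \frac{1}{\left(5 + S\right) + \left(2 - -1\right)} = \frac{1}{\left(5 + S\right) + \left(2 + 1\right)} = \frac{1}{\left(5 + S\right) + 3} = \frac{1}{8 + S}$)
$w{\left(-5 \right)} \left(\left(7 - 7\right) + 4\right) = \frac{\left(7 - 7\right) + 4}{8 - 5} = \frac{0 + 4}{3} = \frac{1}{3} \cdot 4 = \frac{4}{3}$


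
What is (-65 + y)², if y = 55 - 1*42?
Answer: 2704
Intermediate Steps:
y = 13 (y = 55 - 42 = 13)
(-65 + y)² = (-65 + 13)² = (-52)² = 2704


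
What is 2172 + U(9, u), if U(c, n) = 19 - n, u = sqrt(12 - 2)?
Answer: 2191 - sqrt(10) ≈ 2187.8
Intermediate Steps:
u = sqrt(10) ≈ 3.1623
2172 + U(9, u) = 2172 + (19 - sqrt(10)) = 2191 - sqrt(10)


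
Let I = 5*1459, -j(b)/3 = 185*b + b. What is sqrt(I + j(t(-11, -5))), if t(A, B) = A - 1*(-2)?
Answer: sqrt(12317) ≈ 110.98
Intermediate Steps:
t(A, B) = 2 + A (t(A, B) = A + 2 = 2 + A)
j(b) = -558*b (j(b) = -3*(185*b + b) = -558*b)
I = 7295
sqrt(I + j(t(-11, -5))) = sqrt(7295 - 558*(2 - 11)) = sqrt(7295 - 558*(-9)) = sqrt(7295 + 5022) = sqrt(12317)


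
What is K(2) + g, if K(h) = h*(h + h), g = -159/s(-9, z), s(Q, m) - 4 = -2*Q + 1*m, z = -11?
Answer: -71/11 ≈ -6.4545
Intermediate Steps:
s(Q, m) = 4 + m - 2*Q (s(Q, m) = 4 + (-2*Q + 1*m) = 4 + (-2*Q + m) = 4 + (m - 2*Q) = 4 + m - 2*Q)
g = -159/11 (g = -159/(4 - 11 - 2*(-9)) = -159/(4 - 11 + 18) = -159/11 ≈ -14.455)
K(h) = 2*h² (K(h) = h*(2*h) = 2*h²)
K(2) + g = 2*2² - 159/11 = 2*4 - 159/11 = 8 - 159/11 = -71/11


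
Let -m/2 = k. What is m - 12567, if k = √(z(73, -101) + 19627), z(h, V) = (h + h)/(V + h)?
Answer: -12567 - √3845870/7 ≈ -12847.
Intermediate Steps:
z(h, V) = 2*h/(V + h) (z(h, V) = (2*h)/(V + h) = 2*h/(V + h))
k = √3845870/14 (k = √(2*73/(-101 + 73) + 19627) = √(2*73/(-28) + 19627) = √(2*73*(-1/28) + 19627) = √(-73/14 + 19627) = √(274705/14) = √3845870/14 ≈ 140.08)
m = -√3845870/7 ≈ -280.16
m - 12567 = -√3845870/7 - 12567 = -12567 - √3845870/7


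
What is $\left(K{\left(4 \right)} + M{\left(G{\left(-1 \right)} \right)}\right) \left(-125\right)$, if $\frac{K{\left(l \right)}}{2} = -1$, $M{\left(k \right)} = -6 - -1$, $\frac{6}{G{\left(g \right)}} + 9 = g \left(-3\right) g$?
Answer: $875$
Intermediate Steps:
$G{\left(g \right)} = \frac{6}{-9 - 3 g^{2}}$ ($G{\left(g \right)} = \frac{6}{-9 + g \left(-3\right) g} = \frac{6}{-9 + - 3 g g} = \frac{6}{-9 - 3 g^{2}}$)
$M{\left(k \right)} = -5$ ($M{\left(k \right)} = -6 + 1 = -5$)
$K{\left(l \right)} = -2$ ($K{\left(l \right)} = 2 \left(-1\right) = -2$)
$\left(K{\left(4 \right)} + M{\left(G{\left(-1 \right)} \right)}\right) \left(-125\right) = \left(-2 - 5\right) \left(-125\right) = \left(-7\right) \left(-125\right) = 875$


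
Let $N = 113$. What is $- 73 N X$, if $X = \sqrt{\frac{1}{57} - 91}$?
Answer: $- \frac{8249 i \sqrt{295602}}{57} \approx - 78683.0 i$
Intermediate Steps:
$X = \frac{i \sqrt{295602}}{57}$ ($X = \sqrt{\frac{1}{57} - 91} = \sqrt{- \frac{5186}{57}} = \frac{i \sqrt{295602}}{57} \approx 9.5385 i$)
$- 73 N X = \left(-73\right) 113 \frac{i \sqrt{295602}}{57} = - 8249 \frac{i \sqrt{295602}}{57} = - \frac{8249 i \sqrt{295602}}{57}$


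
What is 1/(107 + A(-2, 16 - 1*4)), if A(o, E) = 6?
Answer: 1/113 ≈ 0.0088496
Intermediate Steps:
1/(107 + A(-2, 16 - 1*4)) = 1/(107 + 6) = 1/113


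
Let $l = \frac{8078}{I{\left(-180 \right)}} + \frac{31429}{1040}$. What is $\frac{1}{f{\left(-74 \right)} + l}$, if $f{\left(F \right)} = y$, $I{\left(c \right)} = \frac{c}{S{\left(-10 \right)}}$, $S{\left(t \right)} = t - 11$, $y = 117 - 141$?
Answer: $\frac{3120}{2959799} \approx 0.0010541$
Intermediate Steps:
$y = -24$ ($y = 117 - 141 = -24$)
$S{\left(t \right)} = -11 + t$
$I{\left(c \right)} = - \frac{c}{21}$ ($I{\left(c \right)} = \frac{c}{-11 - 10} = \frac{c}{-21} = c \left(- \frac{1}{21}\right) = - \frac{c}{21}$)
$f{\left(F \right)} = -24$
$l = \frac{3034679}{3120}$ ($l = \frac{8078}{\left(- \frac{1}{21}\right) \left(-180\right)} + \frac{31429}{1040} = \frac{8078}{\frac{60}{7}} + 31429 \cdot \frac{1}{1040} = 8078 \cdot \frac{7}{60} + \frac{31429}{1040} = \frac{28273}{30} + \frac{31429}{1040} = \frac{3034679}{3120} \approx 972.65$)
$\frac{1}{f{\left(-74 \right)} + l} = \frac{1}{-24 + \frac{3034679}{3120}} = \frac{1}{\frac{2959799}{3120}} = \frac{3120}{2959799}$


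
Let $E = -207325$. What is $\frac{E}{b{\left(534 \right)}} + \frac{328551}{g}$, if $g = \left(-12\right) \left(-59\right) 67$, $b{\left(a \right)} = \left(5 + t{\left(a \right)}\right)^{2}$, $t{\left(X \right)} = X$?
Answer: $\frac{28538765457}{4593718052} \approx 6.2126$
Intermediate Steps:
$b{\left(a \right)} = \left(5 + a\right)^{2}$
$g = 47436$ ($g = 708 \cdot 67 = 47436$)
$\frac{E}{b{\left(534 \right)}} + \frac{328551}{g} = - \frac{207325}{\left(5 + 534\right)^{2}} + \frac{328551}{47436} = - \frac{207325}{539^{2}} + 328551 \cdot \frac{1}{47436} = - \frac{207325}{290521} + \frac{109517}{15812} = \frac{28538765457}{4593718052}$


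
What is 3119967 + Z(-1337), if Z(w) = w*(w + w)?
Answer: 6695105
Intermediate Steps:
Z(w) = 2*w² (Z(w) = w*(2*w) = 2*w²)
3119967 + Z(-1337) = 3119967 + 2*(-1337)² = 3119967 + 2*1787569 = 3119967 + 3575138 = 6695105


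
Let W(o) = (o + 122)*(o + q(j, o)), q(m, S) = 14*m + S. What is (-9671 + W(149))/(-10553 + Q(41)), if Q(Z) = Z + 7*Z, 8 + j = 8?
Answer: -71087/10225 ≈ -6.9523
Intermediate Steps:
j = 0 (j = -8 + 8 = 0)
q(m, S) = S + 14*m
Q(Z) = 8*Z
W(o) = 2*o*(122 + o) (W(o) = (o + 122)*(o + (o + 14*0)) = (122 + o)*(o + (o + 0)) = (122 + o)*(o + o) = (122 + o)*(2*o) = 2*o*(122 + o))
(-9671 + W(149))/(-10553 + Q(41)) = (-9671 + 2*149*(122 + 149))/(-10553 + 8*41) = (-9671 + 2*149*271)/(-10553 + 328) = (-9671 + 80758)/(-10225) = 71087*(-1/10225) = -71087/10225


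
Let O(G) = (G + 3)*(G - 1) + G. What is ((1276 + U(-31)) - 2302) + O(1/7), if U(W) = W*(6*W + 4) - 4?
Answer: 225863/49 ≈ 4609.4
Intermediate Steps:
U(W) = -4 + W*(4 + 6*W) (U(W) = W*(4 + 6*W) - 4 = -4 + W*(4 + 6*W))
O(G) = G + (-1 + G)*(3 + G) (O(G) = (3 + G)*(-1 + G) + G = (-1 + G)*(3 + G) + G = G + (-1 + G)*(3 + G))
((1276 + U(-31)) - 2302) + O(1/7) = ((1276 + (-4 + 4*(-31) + 6*(-31)²)) - 2302) + (-3 + (1/7)² + 3/7) = ((1276 + (-4 - 124 + 6*961)) - 2302) + (-3 + (⅐)² + 3*(⅐)) = ((1276 + (-4 - 124 + 5766)) - 2302) + (-3 + 1/49 + 3/7) = ((1276 + 5638) - 2302) - 125/49 = (6914 - 2302) - 125/49 = 4612 - 125/49 = 225863/49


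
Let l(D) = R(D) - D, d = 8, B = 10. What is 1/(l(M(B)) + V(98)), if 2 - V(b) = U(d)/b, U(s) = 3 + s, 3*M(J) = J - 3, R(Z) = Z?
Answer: 98/185 ≈ 0.52973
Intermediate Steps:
M(J) = -1 + J/3 (M(J) = (J - 3)/3 = (-3 + J)/3 = -1 + J/3)
l(D) = 0 (l(D) = D - D = 0)
V(b) = 2 - 11/b (V(b) = 2 - (3 + 8)/b = 2 - 11/b)
1/(l(M(B)) + V(98)) = 1/(0 + (2 - 11/98)) = 1/(0 + 185/98) = 1/(185/98) = 98/185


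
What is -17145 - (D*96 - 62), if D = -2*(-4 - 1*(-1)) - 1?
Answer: -17563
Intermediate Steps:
D = 5 (D = -2*(-4 + 1) - 1 = -2*(-3) - 1 = 6 - 1 = 5)
-17145 - (D*96 - 62) = -17145 - (5*96 - 62) = -17145 - (480 - 62) = -17145 - 1*418 = -17145 - 418 = -17563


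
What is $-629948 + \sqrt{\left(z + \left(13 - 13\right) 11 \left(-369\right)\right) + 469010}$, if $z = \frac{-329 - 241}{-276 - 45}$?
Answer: $-629948 + \frac{2 \sqrt{1342428955}}{107} \approx -6.2926 \cdot 10^{5}$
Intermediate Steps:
$z = \frac{190}{107}$ ($z = - \frac{570}{-321} = \left(-570\right) \left(- \frac{1}{321}\right) = \frac{190}{107} \approx 1.7757$)
$-629948 + \sqrt{\left(z + \left(13 - 13\right) 11 \left(-369\right)\right) + 469010} = -629948 + \sqrt{\left(\frac{190}{107} + \left(13 - 13\right) 11 \left(-369\right)\right) + 469010} = -629948 + \sqrt{\left(\frac{190}{107} + 0 \cdot 11 \left(-369\right)\right) + 469010} = -629948 + \sqrt{\left(\frac{190}{107} + 0 \left(-369\right)\right) + 469010} = -629948 + \sqrt{\left(\frac{190}{107} + 0\right) + 469010} = -629948 + \sqrt{\frac{190}{107} + 469010} = -629948 + \sqrt{\frac{50184260}{107}} = -629948 + \frac{2 \sqrt{1342428955}}{107}$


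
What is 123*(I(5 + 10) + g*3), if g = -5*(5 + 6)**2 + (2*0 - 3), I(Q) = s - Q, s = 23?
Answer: -223368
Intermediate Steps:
I(Q) = 23 - Q
g = -608 (g = -5*11**2 + (0 - 3) = -5*121 - 3 = -605 - 3 = -608)
123*(I(5 + 10) + g*3) = 123*((23 - (5 + 10)) - 608*3) = 123*((23 - 1*15) - 1824) = 123*((23 - 15) - 1824) = 123*(8 - 1824) = 123*(-1816) = -223368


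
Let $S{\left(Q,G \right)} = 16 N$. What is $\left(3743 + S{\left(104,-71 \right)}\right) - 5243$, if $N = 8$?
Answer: $-1372$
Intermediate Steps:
$S{\left(Q,G \right)} = 128$ ($S{\left(Q,G \right)} = 16 \cdot 8 = 128$)
$\left(3743 + S{\left(104,-71 \right)}\right) - 5243 = \left(3743 + 128\right) - 5243 = 3871 - 5243 = -1372$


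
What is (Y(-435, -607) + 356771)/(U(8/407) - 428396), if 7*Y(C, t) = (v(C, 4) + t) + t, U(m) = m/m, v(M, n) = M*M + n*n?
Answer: -383632/428395 ≈ -0.89551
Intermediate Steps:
v(M, n) = M**2 + n**2
U(m) = 1
Y(C, t) = 16/7 + C**2/7 + 2*t/7 (Y(C, t) = (((C**2 + 4**2) + t) + t)/7 = (((C**2 + 16) + t) + t)/7 = (((16 + C**2) + t) + t)/7 = ((16 + t + C**2) + t)/7 = (16 + C**2 + 2*t)/7 = 16/7 + C**2/7 + 2*t/7)
(Y(-435, -607) + 356771)/(U(8/407) - 428396) = ((16/7 + (1/7)*(-435)**2 + (2/7)*(-607)) + 356771)/(1 - 428396) = ((16/7 + (1/7)*189225 - 1214/7) + 356771)/(-428395) = ((16/7 + 189225/7 - 1214/7) + 356771)*(-1/428395) = (26861 + 356771)*(-1/428395) = 383632*(-1/428395) = -383632/428395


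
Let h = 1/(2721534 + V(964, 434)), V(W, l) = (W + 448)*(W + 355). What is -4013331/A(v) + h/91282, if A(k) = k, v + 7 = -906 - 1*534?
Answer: 1679311010382276451/605472868303948 ≈ 2773.6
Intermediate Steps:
V(W, l) = (355 + W)*(448 + W) (V(W, l) = (448 + W)*(355 + W) = (355 + W)*(448 + W))
v = -1447 (v = -7 + (-906 - 1*534) = -7 + (-906 - 534) = -7 - 1440 = -1447)
h = 1/4583962 (h = 1/(2721534 + (159040 + 964² + 803*964)) = 1/(2721534 + (159040 + 929296 + 774092)) = 1/(2721534 + 1862428) = 1/4583962 ≈ 2.1815e-7)
-4013331/A(v) + h/91282 = -4013331/(-1447) + (1/4583962)/91282 = -4013331*(-1/1447) + (1/4583962)*(1/91282) = 4013331/1447 + 1/418433219284 = 1679311010382276451/605472868303948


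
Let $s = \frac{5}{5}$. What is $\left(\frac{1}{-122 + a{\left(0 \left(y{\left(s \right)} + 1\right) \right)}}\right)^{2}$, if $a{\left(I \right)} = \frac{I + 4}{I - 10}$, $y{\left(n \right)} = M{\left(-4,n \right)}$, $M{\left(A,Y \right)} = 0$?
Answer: $\frac{25}{374544} \approx 6.6748 \cdot 10^{-5}$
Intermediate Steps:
$s = 1$ ($s = 5 \cdot \frac{1}{5} = 1$)
$y{\left(n \right)} = 0$
$a{\left(I \right)} = \frac{4 + I}{-10 + I}$
$\left(\frac{1}{-122 + a{\left(0 \left(y{\left(s \right)} + 1\right) \right)}}\right)^{2} = \left(\frac{1}{-122 + \frac{4 + 0 \left(0 + 1\right)}{-10 + 0 \left(0 + 1\right)}}\right)^{2} = \left(\frac{1}{-122 + \frac{4 + 0 \cdot 1}{-10 + 0 \cdot 1}}\right)^{2} = \left(\frac{1}{-122 + \frac{4 + 0}{-10 + 0}}\right)^{2} = \left(\frac{1}{-122 + \frac{1}{-10} \cdot 4}\right)^{2} = \left(\frac{1}{-122 - \frac{2}{5}}\right)^{2} = \left(\frac{1}{- \frac{612}{5}}\right)^{2} = \left(- \frac{5}{612}\right)^{2} = \frac{25}{374544}$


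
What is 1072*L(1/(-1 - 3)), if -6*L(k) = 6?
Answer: -1072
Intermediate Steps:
L(k) = -1 (L(k) = -1/6*6 = -1)
1072*L(1/(-1 - 3)) = 1072*(-1) = -1072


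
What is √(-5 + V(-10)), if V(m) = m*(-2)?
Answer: √15 ≈ 3.8730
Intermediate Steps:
V(m) = -2*m
√(-5 + V(-10)) = √(-5 - 2*(-10)) = √(-5 + 20) = √15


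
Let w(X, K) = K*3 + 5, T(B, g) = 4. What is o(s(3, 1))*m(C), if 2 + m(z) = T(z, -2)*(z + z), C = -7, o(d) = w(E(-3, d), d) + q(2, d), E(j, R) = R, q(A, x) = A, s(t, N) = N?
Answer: -580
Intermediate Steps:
w(X, K) = 5 + 3*K (w(X, K) = 3*K + 5 = 5 + 3*K)
o(d) = 7 + 3*d (o(d) = (5 + 3*d) + 2 = 7 + 3*d)
m(z) = -2 + 8*z (m(z) = -2 + 4*(z + z) = -2 + 4*(2*z) = -2 + 8*z)
o(s(3, 1))*m(C) = (7 + 3*1)*(-2 + 8*(-7)) = (7 + 3)*(-2 - 56) = 10*(-58) = -580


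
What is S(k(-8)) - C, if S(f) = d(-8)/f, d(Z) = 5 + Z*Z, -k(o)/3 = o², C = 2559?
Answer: -163799/64 ≈ -2559.4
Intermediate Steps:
k(o) = -3*o²
d(Z) = 5 + Z²
S(f) = 69/f (S(f) = (5 + (-8)²)/f = (5 + 64)/f = 69/f)
S(k(-8)) - C = 69/((-3*(-8)²)) - 1*2559 = 69/((-3*64)) - 2559 = 69/(-192) - 2559 = 69*(-1/192) - 2559 = -23/64 - 2559 = -163799/64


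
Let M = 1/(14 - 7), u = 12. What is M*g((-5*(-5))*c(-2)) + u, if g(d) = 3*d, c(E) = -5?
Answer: -291/7 ≈ -41.571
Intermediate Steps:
M = ⅐ (M = 1/7 = ⅐ ≈ 0.14286)
M*g((-5*(-5))*c(-2)) + u = (3*(-5*(-5)*(-5)))/7 + 12 = (3*(25*(-5)))/7 + 12 = (3*(-125))/7 + 12 = (⅐)*(-375) + 12 = -375/7 + 12 = -291/7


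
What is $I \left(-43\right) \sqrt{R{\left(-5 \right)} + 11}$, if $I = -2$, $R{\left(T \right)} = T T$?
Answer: $516$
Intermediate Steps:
$R{\left(T \right)} = T^{2}$
$I \left(-43\right) \sqrt{R{\left(-5 \right)} + 11} = \left(-2\right) \left(-43\right) \sqrt{\left(-5\right)^{2} + 11} = 86 \sqrt{25 + 11} = 86 \sqrt{36} = 86 \cdot 6 = 516$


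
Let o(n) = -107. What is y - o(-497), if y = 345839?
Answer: 345946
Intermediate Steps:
y - o(-497) = 345839 - 1*(-107) = 345839 + 107 = 345946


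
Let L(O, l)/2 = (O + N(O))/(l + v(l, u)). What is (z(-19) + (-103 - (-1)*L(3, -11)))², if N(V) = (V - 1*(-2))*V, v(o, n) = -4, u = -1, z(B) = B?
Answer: 386884/25 ≈ 15475.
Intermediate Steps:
N(V) = V*(2 + V) (N(V) = (V + 2)*V = (2 + V)*V = V*(2 + V))
L(O, l) = 2*(O + O*(2 + O))/(-4 + l) (L(O, l) = 2*((O + O*(2 + O))/(l - 4)) = 2*((O + O*(2 + O))/(-4 + l)) = 2*(O + O*(2 + O))/(-4 + l))
(z(-19) + (-103 - (-1)*L(3, -11)))² = (-19 + (-103 - (-1)*2*3*(3 + 3)/(-4 - 11)))² = (-19 + (-103 - (-1)*2*3*6/(-15)))² = (-19 + (-103 - (-1)*2*3*(-1/15)*6))² = (-19 + (-103 - (-1)*(-12)/5))² = (-19 + (-103 - 1*12/5))² = (-19 + (-103 - 12/5))² = (-19 - 527/5)² = (-622/5)² = 386884/25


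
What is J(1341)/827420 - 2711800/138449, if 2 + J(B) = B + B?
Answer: -112171325634/5727773579 ≈ -19.584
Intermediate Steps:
J(B) = -2 + 2*B (J(B) = -2 + (B + B) = -2 + 2*B)
J(1341)/827420 - 2711800/138449 = (-2 + 2*1341)/827420 - 2711800/138449 = (-2 + 2682)*(1/827420) - 2711800*1/138449 = 2680*(1/827420) - 2711800/138449 = 134/41371 - 2711800/138449 = -112171325634/5727773579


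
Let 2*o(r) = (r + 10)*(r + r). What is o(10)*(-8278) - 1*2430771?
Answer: -4086371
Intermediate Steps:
o(r) = r*(10 + r) (o(r) = ((r + 10)*(r + r))/2 = ((10 + r)*(2*r))/2 = (2*r*(10 + r))/2 = r*(10 + r))
o(10)*(-8278) - 1*2430771 = (10*(10 + 10))*(-8278) - 1*2430771 = (10*20)*(-8278) - 2430771 = 200*(-8278) - 2430771 = -1655600 - 2430771 = -4086371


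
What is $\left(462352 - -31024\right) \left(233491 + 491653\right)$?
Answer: $357768646144$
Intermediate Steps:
$\left(462352 - -31024\right) \left(233491 + 491653\right) = \left(462352 + 31024\right) 725144 = 493376 \cdot 725144 = 357768646144$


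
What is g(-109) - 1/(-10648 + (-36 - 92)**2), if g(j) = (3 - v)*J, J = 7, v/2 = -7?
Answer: 682583/5736 ≈ 119.00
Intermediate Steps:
v = -14 (v = 2*(-7) = -14)
g(j) = 119 (g(j) = (3 - 1*(-14))*7 = (3 + 14)*7 = 17*7 = 119)
g(-109) - 1/(-10648 + (-36 - 92)**2) = 119 - 1/(-10648 + (-36 - 92)**2) = 119 - 1/(-10648 + (-128)**2) = 119 - 1/(-10648 + 16384) = 119 - 1/5736 = 682583/5736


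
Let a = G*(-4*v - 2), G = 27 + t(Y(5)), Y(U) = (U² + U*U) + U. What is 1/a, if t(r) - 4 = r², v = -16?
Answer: 1/189472 ≈ 5.2778e-6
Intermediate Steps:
Y(U) = U + 2*U² (Y(U) = (U² + U²) + U = 2*U² + U = U + 2*U²)
t(r) = 4 + r²
G = 3056 (G = 27 + (4 + (5*(1 + 2*5))²) = 27 + (4 + (5*(1 + 10))²) = 27 + (4 + (5*11)²) = 27 + (4 + 55²) = 27 + (4 + 3025) = 27 + 3029 = 3056)
a = 189472 (a = 3056*(-4*(-16) - 2) = 3056*(64 - 2) = 3056*62 = 189472)
1/a = 1/189472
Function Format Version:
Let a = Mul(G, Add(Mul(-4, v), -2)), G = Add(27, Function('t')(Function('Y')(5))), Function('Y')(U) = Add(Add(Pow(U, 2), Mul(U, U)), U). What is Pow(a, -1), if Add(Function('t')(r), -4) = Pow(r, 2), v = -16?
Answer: Rational(1, 189472) ≈ 5.2778e-6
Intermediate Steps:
Function('Y')(U) = Add(U, Mul(2, Pow(U, 2))) (Function('Y')(U) = Add(Add(Pow(U, 2), Pow(U, 2)), U) = Add(Mul(2, Pow(U, 2)), U) = Add(U, Mul(2, Pow(U, 2))))
Function('t')(r) = Add(4, Pow(r, 2))
G = 3056 (G = Add(27, Add(4, Pow(Mul(5, Add(1, Mul(2, 5))), 2))) = Add(27, Add(4, Pow(Mul(5, Add(1, 10)), 2))) = Add(27, Add(4, Pow(Mul(5, 11), 2))) = Add(27, Add(4, Pow(55, 2))) = Add(27, Add(4, 3025)) = Add(27, 3029) = 3056)
a = 189472 (a = Mul(3056, Add(Mul(-4, -16), -2)) = Mul(3056, Add(64, -2)) = Mul(3056, 62) = 189472)
Pow(a, -1) = Pow(189472, -1) = Rational(1, 189472)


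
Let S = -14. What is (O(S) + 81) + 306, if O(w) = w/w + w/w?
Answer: 389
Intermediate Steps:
O(w) = 2 (O(w) = 1 + 1 = 2)
(O(S) + 81) + 306 = (2 + 81) + 306 = 83 + 306 = 389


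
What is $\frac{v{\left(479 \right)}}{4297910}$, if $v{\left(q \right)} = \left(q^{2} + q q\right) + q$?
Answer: $\frac{459361}{4297910} \approx 0.10688$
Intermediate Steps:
$v{\left(q \right)} = q + 2 q^{2}$ ($v{\left(q \right)} = \left(q^{2} + q^{2}\right) + q = 2 q^{2} + q = q + 2 q^{2}$)
$\frac{v{\left(479 \right)}}{4297910} = \frac{479 \left(1 + 2 \cdot 479\right)}{4297910} = 479 \left(1 + 958\right) \frac{1}{4297910} = 479 \cdot 959 \cdot \frac{1}{4297910} = 459361 \cdot \frac{1}{4297910} = \frac{459361}{4297910}$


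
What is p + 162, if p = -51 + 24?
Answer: 135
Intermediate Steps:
p = -27
p + 162 = -27 + 162 = 135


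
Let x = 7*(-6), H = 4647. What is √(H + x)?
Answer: √4605 ≈ 67.860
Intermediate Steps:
x = -42
√(H + x) = √(4647 - 42) = √4605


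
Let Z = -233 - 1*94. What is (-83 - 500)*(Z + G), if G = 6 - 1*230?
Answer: 321233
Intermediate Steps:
Z = -327 (Z = -233 - 94 = -327)
G = -224 (G = 6 - 230 = -224)
(-83 - 500)*(Z + G) = (-83 - 500)*(-327 - 224) = -583*(-551) = 321233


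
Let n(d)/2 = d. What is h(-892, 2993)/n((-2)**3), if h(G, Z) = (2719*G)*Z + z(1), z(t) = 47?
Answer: 7259066517/16 ≈ 4.5369e+8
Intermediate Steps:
n(d) = 2*d
h(G, Z) = 47 + 2719*G*Z (h(G, Z) = (2719*G)*Z + 47 = 2719*G*Z + 47 = 47 + 2719*G*Z)
h(-892, 2993)/n((-2)**3) = (47 + 2719*(-892)*2993)/((2*(-2)**3)) = (47 - 7259066564)/((2*(-8))) = -7259066517/(-16) = -7259066517*(-1/16) = 7259066517/16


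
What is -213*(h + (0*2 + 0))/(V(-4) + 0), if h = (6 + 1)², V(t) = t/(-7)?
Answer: -73059/4 ≈ -18265.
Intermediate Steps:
V(t) = -t/7 (V(t) = t*(-⅐) = -t/7)
h = 49 (h = 7² = 49)
-213*(h + (0*2 + 0))/(V(-4) + 0) = -213*(49 + (0*2 + 0))/(-⅐*(-4) + 0) = -213*(49 + (0 + 0))/(4/7 + 0) = -213*(49 + 0)/4/7 = -10437*7/4 = -213*343/4 = -73059/4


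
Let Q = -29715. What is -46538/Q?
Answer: 46538/29715 ≈ 1.5661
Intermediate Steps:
-46538/Q = -46538/(-29715) = -46538*(-1/29715) = 46538/29715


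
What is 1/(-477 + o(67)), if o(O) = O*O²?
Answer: 1/300286 ≈ 3.3302e-6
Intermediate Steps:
o(O) = O³
1/(-477 + o(67)) = 1/(-477 + 67³) = 1/(-477 + 300763) = 1/300286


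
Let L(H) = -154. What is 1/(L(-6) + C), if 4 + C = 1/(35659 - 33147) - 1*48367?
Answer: -2512/121894799 ≈ -2.0608e-5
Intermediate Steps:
C = -121507951/2512 (C = -4 + (1/(35659 - 33147) - 1*48367) = -4 + (1/2512 - 48367) = -4 - 121497903/2512 = -121507951/2512 ≈ -48371.)
1/(L(-6) + C) = 1/(-154 - 121507951/2512) = 1/(-121894799/2512) = -2512/121894799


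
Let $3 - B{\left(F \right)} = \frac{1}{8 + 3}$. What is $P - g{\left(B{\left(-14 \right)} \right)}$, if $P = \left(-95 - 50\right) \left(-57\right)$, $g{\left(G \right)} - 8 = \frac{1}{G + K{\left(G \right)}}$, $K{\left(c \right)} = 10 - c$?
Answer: $\frac{82569}{10} \approx 8256.9$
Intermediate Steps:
$B{\left(F \right)} = \frac{32}{11}$ ($B{\left(F \right)} = 3 - \frac{1}{8 + 3} = 3 - \frac{1}{11} = \frac{32}{11}$)
$g{\left(G \right)} = \frac{81}{10}$ ($g{\left(G \right)} = 8 + \frac{1}{G - \left(-10 + G\right)} = 8 + \frac{1}{10} = \frac{81}{10}$)
$P = 8265$ ($P = \left(-145\right) \left(-57\right) = 8265$)
$P - g{\left(B{\left(-14 \right)} \right)} = 8265 - \frac{81}{10} = \frac{82569}{10}$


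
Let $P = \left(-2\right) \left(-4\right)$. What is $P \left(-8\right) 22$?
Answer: $-1408$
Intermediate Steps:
$P = 8$
$P \left(-8\right) 22 = 8 \left(-8\right) 22 = \left(-64\right) 22 = -1408$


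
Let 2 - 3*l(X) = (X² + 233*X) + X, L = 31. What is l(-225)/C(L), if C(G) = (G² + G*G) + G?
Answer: 2027/5859 ≈ 0.34596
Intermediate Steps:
l(X) = ⅔ - 78*X - X²/3 (l(X) = ⅔ - ((X² + 233*X) + X)/3 = ⅔ - (X² + 234*X)/3 = ⅔ + (-78*X - X²/3) = ⅔ - 78*X - X²/3)
C(G) = G + 2*G² (C(G) = (G² + G²) + G = 2*G² + G = G + 2*G²)
l(-225)/C(L) = (⅔ - 78*(-225) - ⅓*(-225)²)/((31*(1 + 2*31))) = (⅔ + 17550 - ⅓*50625)/((31*(1 + 62))) = (⅔ + 17550 - 16875)/((31*63)) = (2027/3)/1953 = (2027/3)*(1/1953) = 2027/5859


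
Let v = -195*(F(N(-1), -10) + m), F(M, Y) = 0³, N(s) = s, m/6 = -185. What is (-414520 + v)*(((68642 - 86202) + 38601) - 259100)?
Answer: 47152346130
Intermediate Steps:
m = -1110 (m = 6*(-185) = -1110)
F(M, Y) = 0
v = 216450 (v = -195*(0 - 1110) = -195*(-1110) = 216450)
(-414520 + v)*(((68642 - 86202) + 38601) - 259100) = (-414520 + 216450)*(((68642 - 86202) + 38601) - 259100) = -198070*((-17560 + 38601) - 259100) = -198070*(21041 - 259100) = -198070*(-238059) = 47152346130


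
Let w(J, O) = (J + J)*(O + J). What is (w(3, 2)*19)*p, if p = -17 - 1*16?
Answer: -18810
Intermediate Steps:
w(J, O) = 2*J*(J + O) (w(J, O) = (2*J)*(J + O) = 2*J*(J + O))
p = -33 (p = -17 - 16 = -33)
(w(3, 2)*19)*p = ((2*3*(3 + 2))*19)*(-33) = ((2*3*5)*19)*(-33) = (30*19)*(-33) = 570*(-33) = -18810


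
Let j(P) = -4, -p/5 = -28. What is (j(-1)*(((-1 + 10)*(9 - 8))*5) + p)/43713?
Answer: -40/43713 ≈ -0.00091506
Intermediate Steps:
p = 140 (p = -5*(-28) = 140)
(j(-1)*(((-1 + 10)*(9 - 8))*5) + p)/43713 = (-4*(-1 + 10)*(9 - 8)*5 + 140)/43713 = (-4*9*1*5 + 140)*(1/43713) = (-36*5 + 140)*(1/43713) = (-4*45 + 140)*(1/43713) = (-180 + 140)*(1/43713) = -40*1/43713 = -40/43713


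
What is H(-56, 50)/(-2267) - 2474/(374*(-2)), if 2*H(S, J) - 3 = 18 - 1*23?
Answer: 2804653/847858 ≈ 3.3079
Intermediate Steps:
H(S, J) = -1 (H(S, J) = 3/2 + (18 - 1*23)/2 = 3/2 + (18 - 23)/2 = 3/2 + (½)*(-5) = 3/2 - 5/2 = -1)
H(-56, 50)/(-2267) - 2474/(374*(-2)) = -1/(-2267) - 2474/(374*(-2)) = -1*(-1/2267) - 2474/(-748) = 1/2267 - 2474*(-1/748) = 1/2267 + 1237/374 = 2804653/847858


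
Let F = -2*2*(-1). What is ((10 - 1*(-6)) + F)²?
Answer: 400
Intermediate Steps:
F = 4 (F = -4*(-1) = 4)
((10 - 1*(-6)) + F)² = ((10 - 1*(-6)) + 4)² = ((10 + 6) + 4)² = (16 + 4)² = 20² = 400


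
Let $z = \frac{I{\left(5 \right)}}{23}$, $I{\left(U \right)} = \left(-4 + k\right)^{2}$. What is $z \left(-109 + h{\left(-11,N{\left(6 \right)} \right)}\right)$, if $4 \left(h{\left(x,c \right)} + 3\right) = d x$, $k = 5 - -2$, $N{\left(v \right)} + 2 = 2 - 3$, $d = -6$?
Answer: $- \frac{1719}{46} \approx -37.37$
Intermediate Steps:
$N{\left(v \right)} = -3$ ($N{\left(v \right)} = -2 + \left(2 - 3\right) = -2 - 1 = -3$)
$k = 7$ ($k = 5 + 2 = 7$)
$h{\left(x,c \right)} = -3 - \frac{3 x}{2}$ ($h{\left(x,c \right)} = -3 + \frac{\left(-6\right) x}{4} = -3 - \frac{3 x}{2}$)
$I{\left(U \right)} = 9$ ($I{\left(U \right)} = \left(-4 + 7\right)^{2} = 3^{2} = 9$)
$z = \frac{9}{23} \approx 0.3913$
$z \left(-109 + h{\left(-11,N{\left(6 \right)} \right)}\right) = \frac{9 \left(-109 - - \frac{27}{2}\right)}{23} = \frac{9 \left(-109 + \left(-3 + \frac{33}{2}\right)\right)}{23} = \frac{9 \left(-109 + \frac{27}{2}\right)}{23} = \frac{9}{23} \left(- \frac{191}{2}\right) = - \frac{1719}{46}$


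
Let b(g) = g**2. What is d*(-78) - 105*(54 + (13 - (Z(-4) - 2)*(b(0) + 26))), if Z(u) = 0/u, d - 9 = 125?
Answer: -22947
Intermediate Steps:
d = 134 (d = 9 + 125 = 134)
Z(u) = 0
d*(-78) - 105*(54 + (13 - (Z(-4) - 2)*(b(0) + 26))) = 134*(-78) - 105*(54 + (13 - (0 - 2)*(0**2 + 26))) = -10452 - 105*(54 + (13 - (-2)*(0 + 26))) = -10452 - 105*(54 + (13 - (-2)*26)) = -10452 - 105*(54 + (13 - 1*(-52))) = -10452 - 105*(54 + (13 + 52)) = -10452 - 105*(54 + 65) = -10452 - 105*119 = -10452 - 1*12495 = -10452 - 12495 = -22947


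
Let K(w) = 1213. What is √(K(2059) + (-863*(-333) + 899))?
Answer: √289491 ≈ 538.04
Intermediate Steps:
√(K(2059) + (-863*(-333) + 899)) = √(1213 + (-863*(-333) + 899)) = √(1213 + (287379 + 899)) = √(1213 + 288278) = √289491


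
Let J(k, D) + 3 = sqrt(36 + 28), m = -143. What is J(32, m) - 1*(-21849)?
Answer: 21854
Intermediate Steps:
J(k, D) = 5 (J(k, D) = -3 + sqrt(36 + 28) = -3 + sqrt(64) = -3 + 8 = 5)
J(32, m) - 1*(-21849) = 5 - 1*(-21849) = 5 + 21849 = 21854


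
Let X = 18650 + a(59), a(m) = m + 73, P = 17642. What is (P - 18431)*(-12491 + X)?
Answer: -4963599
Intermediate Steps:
a(m) = 73 + m
X = 18782 (X = 18650 + (73 + 59) = 18650 + 132 = 18782)
(P - 18431)*(-12491 + X) = (17642 - 18431)*(-12491 + 18782) = -789*6291 = -4963599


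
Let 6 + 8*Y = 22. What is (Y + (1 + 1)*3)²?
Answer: 64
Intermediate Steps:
Y = 2 (Y = -¾ + (⅛)*22 = -¾ + 11/4 = 2)
(Y + (1 + 1)*3)² = (2 + (1 + 1)*3)² = (2 + 2*3)² = (2 + 6)² = 8² = 64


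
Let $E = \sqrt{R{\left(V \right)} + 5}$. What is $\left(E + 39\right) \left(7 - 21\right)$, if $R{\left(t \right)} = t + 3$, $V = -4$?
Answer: $-574$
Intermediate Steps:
$R{\left(t \right)} = 3 + t$
$E = 2$ ($E = \sqrt{\left(3 - 4\right) + 5} = \sqrt{-1 + 5} = \sqrt{4} = 2$)
$\left(E + 39\right) \left(7 - 21\right) = \left(2 + 39\right) \left(7 - 21\right) = 41 \left(7 - 21\right) = 41 \left(-14\right) = -574$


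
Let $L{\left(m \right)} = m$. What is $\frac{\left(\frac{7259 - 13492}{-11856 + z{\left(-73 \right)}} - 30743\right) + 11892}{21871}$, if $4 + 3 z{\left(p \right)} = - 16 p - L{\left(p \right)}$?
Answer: $- \frac{647154982}{750853301} \approx -0.86189$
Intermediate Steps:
$z{\left(p \right)} = - \frac{4}{3} - \frac{17 p}{3}$ ($z{\left(p \right)} = - \frac{4}{3} + \frac{- 16 p - p}{3} = - \frac{4}{3} + \frac{\left(-17\right) p}{3} = - \frac{4}{3} - \frac{17 p}{3}$)
$\frac{\left(\frac{7259 - 13492}{-11856 + z{\left(-73 \right)}} - 30743\right) + 11892}{21871} = \frac{\left(\frac{7259 - 13492}{-11856 - - \frac{1237}{3}} - 30743\right) + 11892}{21871} = \left(\left(- \frac{6233}{-11856 + \left(- \frac{4}{3} + \frac{1241}{3}\right)} - 30743\right) + 11892\right) \frac{1}{21871} = \left(\left(- \frac{6233}{-11856 + \frac{1237}{3}} - 30743\right) + 11892\right) \frac{1}{21871} = \left(\left(- \frac{6233}{- \frac{34331}{3}} - 30743\right) + 11892\right) \frac{1}{21871} = \left(\left(\left(-6233\right) \left(- \frac{3}{34331}\right) - 30743\right) + 11892\right) \frac{1}{21871} = \left(\left(\frac{18699}{34331} - 30743\right) + 11892\right) \frac{1}{21871} = \left(- \frac{1055419234}{34331} + 11892\right) \frac{1}{21871} = \left(- \frac{647154982}{34331}\right) \frac{1}{21871} = - \frac{647154982}{750853301}$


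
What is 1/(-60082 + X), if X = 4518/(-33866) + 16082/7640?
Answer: -64684060/3886220164047 ≈ -1.6644e-5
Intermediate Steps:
X = 127528873/64684060 (X = 4518*(-1/33866) + 16082*(1/7640) = -2259/16933 + 8041/3820 = 127528873/64684060 ≈ 1.9716)
1/(-60082 + X) = 1/(-60082 + 127528873/64684060) = 1/(-3886220164047/64684060) = -64684060/3886220164047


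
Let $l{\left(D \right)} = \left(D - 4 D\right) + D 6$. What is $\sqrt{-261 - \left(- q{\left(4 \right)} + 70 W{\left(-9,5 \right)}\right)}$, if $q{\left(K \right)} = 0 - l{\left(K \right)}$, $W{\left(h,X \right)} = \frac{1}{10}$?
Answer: $2 i \sqrt{70} \approx 16.733 i$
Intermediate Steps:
$l{\left(D \right)} = 3 D$ ($l{\left(D \right)} = - 3 D + 6 D = 3 D$)
$W{\left(h,X \right)} = \frac{1}{10}$
$q{\left(K \right)} = - 3 K$ ($q{\left(K \right)} = 0 - 3 K = - 3 K$)
$\sqrt{-261 - \left(- q{\left(4 \right)} + 70 W{\left(-9,5 \right)}\right)} = \sqrt{-261 - 19} = \sqrt{-280} = 2 i \sqrt{70}$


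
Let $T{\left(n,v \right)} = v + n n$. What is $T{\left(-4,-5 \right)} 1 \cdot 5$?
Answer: $55$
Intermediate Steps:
$T{\left(n,v \right)} = v + n^{2}$
$T{\left(-4,-5 \right)} 1 \cdot 5 = \left(-5 + \left(-4\right)^{2}\right) 1 \cdot 5 = \left(-5 + 16\right) 1 \cdot 5 = 11 \cdot 1 \cdot 5 = 11 \cdot 5 = 55$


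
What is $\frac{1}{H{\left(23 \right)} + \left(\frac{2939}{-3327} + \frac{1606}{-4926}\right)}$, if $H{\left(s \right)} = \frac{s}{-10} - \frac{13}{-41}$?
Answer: $- \frac{1119901470}{3575095531} \approx -0.31325$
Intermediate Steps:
$H{\left(s \right)} = \frac{13}{41} - \frac{s}{10}$ ($H{\left(s \right)} = s \left(- \frac{1}{10}\right) - - \frac{13}{41} = - \frac{s}{10} + \frac{13}{41} = \frac{13}{41} - \frac{s}{10}$)
$\frac{1}{H{\left(23 \right)} + \left(\frac{2939}{-3327} + \frac{1606}{-4926}\right)} = \frac{1}{\left(\frac{13}{41} - \frac{23}{10}\right) + \left(\frac{2939}{-3327} + \frac{1606}{-4926}\right)} = \frac{1}{\left(\frac{13}{41} - \frac{23}{10}\right) + \left(2939 \left(- \frac{1}{3327}\right) + 1606 \left(- \frac{1}{4926}\right)\right)} = \frac{1}{- \frac{813}{410} - \frac{3303446}{2731467}} = \frac{1}{- \frac{3575095531}{1119901470}} = - \frac{1119901470}{3575095531}$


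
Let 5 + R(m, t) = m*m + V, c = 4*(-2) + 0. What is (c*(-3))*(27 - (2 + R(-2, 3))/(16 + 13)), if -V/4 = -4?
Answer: 18384/29 ≈ 633.93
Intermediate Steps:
V = 16 (V = -4*(-4) = 16)
c = -8 (c = -8 + 0 = -8)
R(m, t) = 11 + m² (R(m, t) = -5 + (m*m + 16) = -5 + (m² + 16) = -5 + (16 + m²) = 11 + m²)
(c*(-3))*(27 - (2 + R(-2, 3))/(16 + 13)) = (-8*(-3))*(27 - (2 + (11 + (-2)²))/(16 + 13)) = 24*(27 - (2 + (11 + 4))/29) = 24*(27 - (2 + 15)/29) = 24*(27 - 17/29) = 24*(766/29) = 18384/29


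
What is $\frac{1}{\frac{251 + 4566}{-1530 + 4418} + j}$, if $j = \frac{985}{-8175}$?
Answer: $\frac{4721880}{7306859} \approx 0.64623$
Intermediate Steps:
$j = - \frac{197}{1635}$ ($j = 985 \left(- \frac{1}{8175}\right) = - \frac{197}{1635} \approx -0.12049$)
$\frac{1}{\frac{251 + 4566}{-1530 + 4418} + j} = \frac{1}{\frac{251 + 4566}{-1530 + 4418} - \frac{197}{1635}} = \frac{1}{\frac{4817}{2888} - \frac{197}{1635}} = \frac{1}{\frac{7306859}{4721880}} = \frac{4721880}{7306859}$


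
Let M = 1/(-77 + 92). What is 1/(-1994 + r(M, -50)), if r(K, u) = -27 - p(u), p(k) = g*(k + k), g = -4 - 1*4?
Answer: -1/2821 ≈ -0.00035448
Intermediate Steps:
g = -8 (g = -4 - 4 = -8)
p(k) = -16*k (p(k) = -8*(k + k) = -16*k)
M = 1/15 ≈ 0.066667
r(K, u) = -27 + 16*u (r(K, u) = -27 - (-16)*u = -27 + 16*u)
1/(-1994 + r(M, -50)) = 1/(-1994 + (-27 + 16*(-50))) = 1/(-1994 + (-27 - 800)) = 1/(-1994 - 827) = 1/(-2821) = -1/2821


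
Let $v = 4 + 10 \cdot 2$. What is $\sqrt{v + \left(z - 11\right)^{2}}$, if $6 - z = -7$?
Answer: $2 \sqrt{7} \approx 5.2915$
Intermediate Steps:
$z = 13$ ($z = 6 - -7 = 6 + 7 = 13$)
$v = 24$ ($v = 4 + 20 = 24$)
$\sqrt{v + \left(z - 11\right)^{2}} = \sqrt{24 + \left(13 - 11\right)^{2}} = \sqrt{24 + 2^{2}} = \sqrt{24 + 4} = \sqrt{28} = 2 \sqrt{7}$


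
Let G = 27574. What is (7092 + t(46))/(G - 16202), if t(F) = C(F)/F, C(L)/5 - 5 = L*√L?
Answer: 326257/523112 + 5*√46/11372 ≈ 0.62667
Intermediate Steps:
C(L) = 25 + 5*L^(3/2) (C(L) = 25 + 5*(L*√L) = 25 + 5*L^(3/2))
t(F) = (25 + 5*F^(3/2))/F
(7092 + t(46))/(G - 16202) = (7092 + 5*(5 + 46^(3/2))/46)/(27574 - 16202) = (7092 + 5*(1/46)*(5 + 46*√46))/11372 = (7092 + (25/46 + 5*√46))*(1/11372) = (326257/46 + 5*√46)*(1/11372) = 326257/523112 + 5*√46/11372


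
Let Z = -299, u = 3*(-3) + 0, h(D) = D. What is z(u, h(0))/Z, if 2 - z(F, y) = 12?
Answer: 10/299 ≈ 0.033445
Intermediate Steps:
u = -9 (u = -9 + 0 = -9)
z(F, y) = -10 (z(F, y) = 2 - 1*12 = 2 - 12 = -10)
z(u, h(0))/Z = -10/(-299) = -10*(-1/299) = 10/299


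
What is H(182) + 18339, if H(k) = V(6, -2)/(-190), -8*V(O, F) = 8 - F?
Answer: 2787529/152 ≈ 18339.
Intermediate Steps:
V(O, F) = -1 + F/8 (V(O, F) = -(8 - F)/8 = -1 + F/8)
H(k) = 1/152 (H(k) = (-1 + (⅛)*(-2))/(-190) = (-1 - ¼)*(-1/190) = -5/4*(-1/190) = 1/152)
H(182) + 18339 = 1/152 + 18339 = 2787529/152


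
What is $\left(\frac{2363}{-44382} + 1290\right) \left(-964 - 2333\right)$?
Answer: $- \frac{62918208283}{14794} \approx -4.253 \cdot 10^{6}$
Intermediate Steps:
$\left(\frac{2363}{-44382} + 1290\right) \left(-964 - 2333\right) = \left(2363 \left(- \frac{1}{44382}\right) + 1290\right) \left(-3297\right) = \left(- \frac{2363}{44382} + 1290\right) \left(-3297\right) = \frac{57250417}{44382} \left(-3297\right) = - \frac{62918208283}{14794}$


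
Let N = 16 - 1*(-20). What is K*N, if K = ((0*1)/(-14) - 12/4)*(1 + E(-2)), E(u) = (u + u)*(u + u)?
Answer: -1836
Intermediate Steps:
E(u) = 4*u**2 (E(u) = (2*u)*(2*u) = 4*u**2)
N = 36 (N = 16 + 20 = 36)
K = -51 (K = ((0*1)/(-14) - 12/4)*(1 + 4*(-2)**2) = (0*(-1/14) - 12*1/4)*(1 + 4*4) = (0 - 3)*(1 + 16) = -3*17 = -51)
K*N = -51*36 = -1836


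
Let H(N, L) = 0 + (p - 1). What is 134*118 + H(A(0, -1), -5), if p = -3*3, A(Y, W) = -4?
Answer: 15802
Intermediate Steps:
p = -9
H(N, L) = -10 (H(N, L) = 0 + (-9 - 1) = 0 - 10 = -10)
134*118 + H(A(0, -1), -5) = 134*118 - 10 = 15812 - 10 = 15802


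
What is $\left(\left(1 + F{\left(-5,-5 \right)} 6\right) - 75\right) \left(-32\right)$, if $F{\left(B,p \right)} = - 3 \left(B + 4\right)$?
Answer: $1792$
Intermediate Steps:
$F{\left(B,p \right)} = -12 - 3 B$ ($F{\left(B,p \right)} = - 3 \left(4 + B\right) = -12 - 3 B$)
$\left(\left(1 + F{\left(-5,-5 \right)} 6\right) - 75\right) \left(-32\right) = \left(\left(1 + \left(-12 - -15\right) 6\right) - 75\right) \left(-32\right) = \left(\left(1 + \left(-12 + 15\right) 6\right) - 75\right) \left(-32\right) = \left(\left(1 + 3 \cdot 6\right) - 75\right) \left(-32\right) = \left(\left(1 + 18\right) - 75\right) \left(-32\right) = \left(19 - 75\right) \left(-32\right) = \left(-56\right) \left(-32\right) = 1792$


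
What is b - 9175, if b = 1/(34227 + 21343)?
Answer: -509854749/55570 ≈ -9175.0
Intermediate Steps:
b = 1/55570 ≈ 1.7995e-5
b - 9175 = 1/55570 - 9175 = -509854749/55570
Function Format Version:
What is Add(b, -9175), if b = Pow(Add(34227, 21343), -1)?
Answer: Rational(-509854749, 55570) ≈ -9175.0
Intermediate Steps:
b = Rational(1, 55570) (b = Pow(55570, -1) = Rational(1, 55570) ≈ 1.7995e-5)
Add(b, -9175) = Add(Rational(1, 55570), -9175) = Rational(-509854749, 55570)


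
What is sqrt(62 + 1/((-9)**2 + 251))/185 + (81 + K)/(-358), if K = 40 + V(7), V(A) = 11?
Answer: -66/179 + sqrt(1708555)/30710 ≈ -0.32615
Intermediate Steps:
K = 51 (K = 40 + 11 = 51)
sqrt(62 + 1/((-9)**2 + 251))/185 + (81 + K)/(-358) = sqrt(62 + 1/((-9)**2 + 251))/185 + (81 + 51)/(-358) = sqrt(62 + 1/(81 + 251))*(1/185) + 132*(-1/358) = sqrt(62 + 1/332)*(1/185) - 66/179 = sqrt(20585/332)*(1/185) - 66/179 = (sqrt(1708555)/166)*(1/185) - 66/179 = sqrt(1708555)/30710 - 66/179 = -66/179 + sqrt(1708555)/30710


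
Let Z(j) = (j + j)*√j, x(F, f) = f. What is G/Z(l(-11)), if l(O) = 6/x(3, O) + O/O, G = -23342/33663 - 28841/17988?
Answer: -1699806141*√55/3364055800 ≈ -3.7473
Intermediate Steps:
G = -154527831/67281116 (G = -23342*1/33663 - 28841*1/17988 = -23342/33663 - 28841/17988 = -154527831/67281116 ≈ -2.2967)
l(O) = 1 + 6/O (l(O) = 6/O + O/O = 6/O + 1 = 1 + 6/O)
Z(j) = 2*j^(3/2) (Z(j) = (2*j)*√j = 2*j^(3/2))
G/Z(l(-11)) = -154527831*√5/(50*(-1/(-11))^(3/2))/67281116 = -154527831*11*√55/50/67281116 = -1699806141*√55/3364055800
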